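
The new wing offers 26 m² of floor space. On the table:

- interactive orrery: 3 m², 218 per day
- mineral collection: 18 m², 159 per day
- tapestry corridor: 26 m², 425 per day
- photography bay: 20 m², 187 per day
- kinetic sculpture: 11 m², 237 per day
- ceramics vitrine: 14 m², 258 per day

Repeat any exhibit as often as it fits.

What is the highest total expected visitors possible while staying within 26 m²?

The ratio ordering already packs tightly: 8×interactive orrery, 24 m², 1744.
Nothing else within 26 m² beats 1744.

1744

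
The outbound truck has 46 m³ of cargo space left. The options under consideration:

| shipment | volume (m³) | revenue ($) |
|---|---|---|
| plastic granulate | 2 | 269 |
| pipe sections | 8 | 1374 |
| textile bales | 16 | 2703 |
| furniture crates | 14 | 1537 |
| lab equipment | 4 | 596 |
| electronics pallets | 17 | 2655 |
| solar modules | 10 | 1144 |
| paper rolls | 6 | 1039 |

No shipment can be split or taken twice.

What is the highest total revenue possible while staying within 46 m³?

By revenue per m³: paper rolls 173.17, pipe sections 171.75, textile bales 168.94 lead.
Taking the top-ratio shipments first gives plastic granulate + pipe sections + textile bales + lab equipment + solar modules + paper rolls for 7125 (46 m³).
The 18 m³ tied up in plastic granulate and solar modules and paper rolls is better spent on electronics pallets — total rises to 7328 (45 m³).
Next best is plastic granulate + textile bales + lab equipment + electronics pallets + paper rolls at 7262 (45 m³) — short by 66.

7328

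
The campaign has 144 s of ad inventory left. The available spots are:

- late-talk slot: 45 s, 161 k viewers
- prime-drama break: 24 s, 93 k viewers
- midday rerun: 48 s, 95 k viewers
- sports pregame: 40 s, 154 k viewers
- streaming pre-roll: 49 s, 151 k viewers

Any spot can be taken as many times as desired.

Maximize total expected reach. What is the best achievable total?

558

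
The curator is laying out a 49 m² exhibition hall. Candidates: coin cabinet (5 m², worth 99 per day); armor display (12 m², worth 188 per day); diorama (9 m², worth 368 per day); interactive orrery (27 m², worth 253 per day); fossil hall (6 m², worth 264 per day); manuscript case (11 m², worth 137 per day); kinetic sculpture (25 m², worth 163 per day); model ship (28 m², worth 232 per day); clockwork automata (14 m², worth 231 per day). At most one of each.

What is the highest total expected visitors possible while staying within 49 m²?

1150

Best packing: coin cabinet + armor display + diorama + fossil hall + clockwork automata — 46 m², 1150 total.
The closest alternative, coin cabinet + diorama + fossil hall + manuscript case + clockwork automata, reaches only 1099.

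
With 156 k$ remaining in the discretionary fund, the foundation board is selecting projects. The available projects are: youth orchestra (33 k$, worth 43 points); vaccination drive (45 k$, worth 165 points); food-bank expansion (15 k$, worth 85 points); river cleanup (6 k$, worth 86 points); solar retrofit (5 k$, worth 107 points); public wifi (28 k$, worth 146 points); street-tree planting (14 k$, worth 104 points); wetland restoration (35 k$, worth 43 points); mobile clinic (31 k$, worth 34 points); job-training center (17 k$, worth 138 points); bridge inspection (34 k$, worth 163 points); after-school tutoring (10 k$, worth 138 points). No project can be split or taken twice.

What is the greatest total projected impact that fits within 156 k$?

986

The ratio heuristic lands on food-bank expansion + river cleanup + solar retrofit + public wifi + street-tree planting + job-training center + bridge inspection + after-school tutoring (967) but leaves 27 k$ idle.
Replace public wifi with vaccination drive: the trade gains 19 net, giving 986 at 146 k$.
Every other selection either busts 156 k$ or fails to beat 986.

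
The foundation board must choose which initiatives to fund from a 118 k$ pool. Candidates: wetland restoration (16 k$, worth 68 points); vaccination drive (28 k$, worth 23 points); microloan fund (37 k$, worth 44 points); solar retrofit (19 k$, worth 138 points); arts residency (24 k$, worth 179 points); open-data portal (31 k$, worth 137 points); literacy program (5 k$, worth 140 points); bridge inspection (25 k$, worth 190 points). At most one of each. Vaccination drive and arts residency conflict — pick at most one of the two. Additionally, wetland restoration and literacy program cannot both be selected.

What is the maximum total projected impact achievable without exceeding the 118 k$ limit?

784

The ratio ordering already packs tightly: solar retrofit + arts residency + open-data portal + literacy program + bridge inspection, 104 k$, 784.
Every other selection either busts 118 k$ or breaks a pairing rule or fails to beat 784.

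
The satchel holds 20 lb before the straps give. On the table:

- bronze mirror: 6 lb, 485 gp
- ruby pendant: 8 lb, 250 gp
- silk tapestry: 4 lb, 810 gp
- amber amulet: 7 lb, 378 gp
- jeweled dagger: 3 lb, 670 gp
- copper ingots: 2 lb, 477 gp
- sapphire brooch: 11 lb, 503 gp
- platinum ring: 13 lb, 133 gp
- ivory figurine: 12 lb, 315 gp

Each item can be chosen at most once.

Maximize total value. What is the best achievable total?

2460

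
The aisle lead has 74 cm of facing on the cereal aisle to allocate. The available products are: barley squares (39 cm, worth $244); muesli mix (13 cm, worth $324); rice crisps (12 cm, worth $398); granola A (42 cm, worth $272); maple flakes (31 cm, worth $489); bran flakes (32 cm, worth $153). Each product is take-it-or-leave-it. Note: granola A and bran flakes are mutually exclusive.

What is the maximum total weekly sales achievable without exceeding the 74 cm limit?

By weekly sales per cm: rice crisps 33.17, muesli mix 24.92, maple flakes 15.77 lead.
Muesli mix + rice crisps + maple flakes uses 56 of the 74 cm and totals 1211.
Next best is muesli mix + rice crisps + granola A at 994 (67 cm) — short by 217.

1211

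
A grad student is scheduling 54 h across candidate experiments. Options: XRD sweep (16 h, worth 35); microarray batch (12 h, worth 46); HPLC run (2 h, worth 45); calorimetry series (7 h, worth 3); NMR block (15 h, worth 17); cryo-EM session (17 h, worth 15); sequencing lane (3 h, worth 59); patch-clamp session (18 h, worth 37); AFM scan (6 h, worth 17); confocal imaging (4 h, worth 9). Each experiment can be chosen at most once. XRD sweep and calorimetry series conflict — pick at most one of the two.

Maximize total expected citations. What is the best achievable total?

Density check — HPLC run 22.50, sequencing lane 19.67, microarray batch 3.83 are the best per h.
Taking XRD sweep + microarray batch + HPLC run + sequencing lane + patch-clamp session: 51 h used, 222 in expected citations.

222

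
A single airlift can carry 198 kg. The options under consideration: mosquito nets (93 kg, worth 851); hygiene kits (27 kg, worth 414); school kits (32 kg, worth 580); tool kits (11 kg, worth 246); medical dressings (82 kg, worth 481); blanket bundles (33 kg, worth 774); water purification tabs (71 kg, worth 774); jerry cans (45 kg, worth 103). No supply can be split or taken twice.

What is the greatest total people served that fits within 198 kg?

2865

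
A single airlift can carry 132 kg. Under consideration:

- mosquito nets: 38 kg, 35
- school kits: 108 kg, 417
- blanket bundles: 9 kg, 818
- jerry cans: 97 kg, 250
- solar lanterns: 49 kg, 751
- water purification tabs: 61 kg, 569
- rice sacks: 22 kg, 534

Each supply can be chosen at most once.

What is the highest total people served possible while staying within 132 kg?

Ranking by ratio (people served/kg): blanket bundles 90.89, rice sacks 24.27, solar lanterns 15.33.
Best packing: blanket bundles + solar lanterns + water purification tabs — 119 kg, 2138 total.
Mosquito nets + blanket bundles + solar lanterns + rice sacks matches that 2138 at 118 kg; no feasible combination exceeds it.

2138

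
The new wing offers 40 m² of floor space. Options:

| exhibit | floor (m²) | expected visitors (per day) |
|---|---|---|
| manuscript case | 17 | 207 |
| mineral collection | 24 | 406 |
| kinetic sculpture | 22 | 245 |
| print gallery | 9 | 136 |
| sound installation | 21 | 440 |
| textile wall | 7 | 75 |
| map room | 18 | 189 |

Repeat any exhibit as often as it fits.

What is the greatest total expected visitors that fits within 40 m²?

The ratio ordering already packs tightly: 2×print gallery + sound installation, 39 m², 712.

712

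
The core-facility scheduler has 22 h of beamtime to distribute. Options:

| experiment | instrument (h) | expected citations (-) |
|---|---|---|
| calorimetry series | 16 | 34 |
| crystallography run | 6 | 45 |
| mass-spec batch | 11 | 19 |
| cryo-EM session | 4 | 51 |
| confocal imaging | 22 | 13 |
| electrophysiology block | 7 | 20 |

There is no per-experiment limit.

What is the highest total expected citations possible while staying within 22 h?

255

By expected citations per h: cryo-EM session 12.75, crystallography run 7.50, electrophysiology block 2.86 lead.
Taking 5×cryo-EM session: 20 h used, 255 in expected citations.
Every other selection either busts 22 h or fails to beat 255.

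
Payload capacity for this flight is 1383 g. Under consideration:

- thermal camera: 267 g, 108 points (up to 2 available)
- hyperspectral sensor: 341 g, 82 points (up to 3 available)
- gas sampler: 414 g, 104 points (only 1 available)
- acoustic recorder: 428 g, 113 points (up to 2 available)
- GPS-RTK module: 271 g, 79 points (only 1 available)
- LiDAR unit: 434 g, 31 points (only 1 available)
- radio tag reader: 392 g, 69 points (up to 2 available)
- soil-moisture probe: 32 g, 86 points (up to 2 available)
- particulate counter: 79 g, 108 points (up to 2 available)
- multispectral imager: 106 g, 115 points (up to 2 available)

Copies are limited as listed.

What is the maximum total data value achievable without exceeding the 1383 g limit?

938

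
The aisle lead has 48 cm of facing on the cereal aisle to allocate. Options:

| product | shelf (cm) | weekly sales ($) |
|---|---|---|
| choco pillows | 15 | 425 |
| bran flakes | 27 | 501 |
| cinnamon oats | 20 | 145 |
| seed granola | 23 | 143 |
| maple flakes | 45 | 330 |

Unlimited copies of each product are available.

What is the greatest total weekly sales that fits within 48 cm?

Ranking by ratio (weekly sales/cm): choco pillows 28.33, bran flakes 18.56, maple flakes 7.33.
Taking 3×choco pillows: 45 cm used, 1275 in weekly sales.
No other feasible combination exceeds 1275.

1275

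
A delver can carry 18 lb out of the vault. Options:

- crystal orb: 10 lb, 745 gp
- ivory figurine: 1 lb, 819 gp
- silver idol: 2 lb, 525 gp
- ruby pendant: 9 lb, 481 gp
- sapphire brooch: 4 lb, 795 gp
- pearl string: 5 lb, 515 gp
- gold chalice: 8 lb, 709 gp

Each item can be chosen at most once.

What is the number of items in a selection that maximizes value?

4

Best achievable value is 2884.
One optimal bundle: crystal orb + ivory figurine + silver idol + sapphire brooch (17 lb).
All optima have 4 items.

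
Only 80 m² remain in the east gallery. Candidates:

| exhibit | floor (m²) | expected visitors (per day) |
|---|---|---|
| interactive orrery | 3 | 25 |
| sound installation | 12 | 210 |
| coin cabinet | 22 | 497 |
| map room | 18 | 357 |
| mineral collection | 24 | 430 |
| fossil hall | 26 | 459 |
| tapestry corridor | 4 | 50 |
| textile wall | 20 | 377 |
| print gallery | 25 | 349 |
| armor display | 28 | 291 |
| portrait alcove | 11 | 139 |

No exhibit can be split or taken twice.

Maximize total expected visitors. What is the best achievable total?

Greedy by ratio would take interactive orrery + sound installation + coin cabinet + map room + tapestry corridor + textile wall: 79 m² used, total 1516.
Dropping interactive orrery and textile wall frees 23 m²; slotting in mineral collection (24 m²) lifts the total to 1544 at 80 m².
An exhaustive check of the 2048 subsets confirms 1544.

1544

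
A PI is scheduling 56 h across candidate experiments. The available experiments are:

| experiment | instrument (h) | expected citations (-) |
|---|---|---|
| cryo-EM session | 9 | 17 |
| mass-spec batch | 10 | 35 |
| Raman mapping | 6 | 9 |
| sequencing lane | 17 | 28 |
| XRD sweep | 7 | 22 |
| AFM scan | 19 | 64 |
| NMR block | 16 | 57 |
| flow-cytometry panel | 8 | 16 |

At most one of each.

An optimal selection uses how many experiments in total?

4

The maximum expected citations within 56 h is 178.
One optimal bundle: mass-spec batch + XRD sweep + AFM scan + NMR block (52 h).
Any selection reaching 178 contains exactly 4 experiments.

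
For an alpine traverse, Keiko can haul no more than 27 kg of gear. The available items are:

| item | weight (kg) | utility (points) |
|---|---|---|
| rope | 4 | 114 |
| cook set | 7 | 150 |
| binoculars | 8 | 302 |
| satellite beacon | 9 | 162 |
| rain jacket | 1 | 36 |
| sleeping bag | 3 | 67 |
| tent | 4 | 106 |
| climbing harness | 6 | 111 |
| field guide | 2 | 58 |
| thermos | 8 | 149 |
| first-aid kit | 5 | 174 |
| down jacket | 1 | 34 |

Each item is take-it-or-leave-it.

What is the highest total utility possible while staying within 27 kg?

Taking the top-ratio items first gives rope + binoculars + rain jacket + tent + field guide + first-aid kit + down jacket for 824 (25 kg).
Replace down jacket with sleeping bag: the trade gains 33 net, giving 857 at 27 kg.

857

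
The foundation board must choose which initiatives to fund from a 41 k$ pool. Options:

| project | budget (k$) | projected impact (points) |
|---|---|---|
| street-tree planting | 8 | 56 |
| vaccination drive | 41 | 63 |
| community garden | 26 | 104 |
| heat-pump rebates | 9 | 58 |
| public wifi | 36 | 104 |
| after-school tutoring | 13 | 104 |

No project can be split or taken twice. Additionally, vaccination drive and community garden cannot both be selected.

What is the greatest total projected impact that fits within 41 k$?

Ranking by ratio (projected impact/k$): after-school tutoring 8.00, street-tree planting 7.00, heat-pump rebates 6.44.
The ratio ordering already packs tightly: street-tree planting + heat-pump rebates + after-school tutoring, 30 k$, 218.

218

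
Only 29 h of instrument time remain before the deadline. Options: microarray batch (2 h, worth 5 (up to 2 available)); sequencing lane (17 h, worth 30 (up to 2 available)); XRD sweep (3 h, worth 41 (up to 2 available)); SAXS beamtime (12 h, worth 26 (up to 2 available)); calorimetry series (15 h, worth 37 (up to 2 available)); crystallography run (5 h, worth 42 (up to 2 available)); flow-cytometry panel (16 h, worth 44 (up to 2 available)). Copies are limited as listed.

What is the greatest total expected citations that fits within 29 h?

192

The ratio heuristic lands on 2×microarray batch + 2×XRD sweep + 2×crystallography run (176) but leaves 9 h idle.
The 4 h tied up in 2×microarray batch is better spent on SAXS beamtime — total rises to 192 (28 h).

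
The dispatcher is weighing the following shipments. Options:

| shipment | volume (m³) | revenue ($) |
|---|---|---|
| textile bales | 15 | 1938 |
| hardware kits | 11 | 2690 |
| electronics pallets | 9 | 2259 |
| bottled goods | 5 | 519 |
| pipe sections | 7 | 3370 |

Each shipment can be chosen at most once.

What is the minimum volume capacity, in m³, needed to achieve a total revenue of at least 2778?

7

Need the lightest bundle worth ≥ 2778.
Taking pipe sections gives 3370 (≥ 2778) for 7 m³.
No combination under 7 m³ hits 2778.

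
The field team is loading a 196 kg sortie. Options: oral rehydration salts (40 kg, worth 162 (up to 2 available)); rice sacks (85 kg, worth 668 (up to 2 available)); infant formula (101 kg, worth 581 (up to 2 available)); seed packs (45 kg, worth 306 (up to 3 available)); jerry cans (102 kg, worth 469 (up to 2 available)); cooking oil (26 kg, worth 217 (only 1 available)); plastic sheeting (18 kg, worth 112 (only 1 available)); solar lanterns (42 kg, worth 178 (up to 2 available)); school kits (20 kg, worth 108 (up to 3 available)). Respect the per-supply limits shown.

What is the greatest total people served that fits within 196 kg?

By people served per kg: cooking oil 8.35, rice sacks 7.86, seed packs 6.80 lead.
Taking 2×rice sacks + cooking oil: 196 kg used, 1553 in people served.
No other feasible combination exceeds 1553.

1553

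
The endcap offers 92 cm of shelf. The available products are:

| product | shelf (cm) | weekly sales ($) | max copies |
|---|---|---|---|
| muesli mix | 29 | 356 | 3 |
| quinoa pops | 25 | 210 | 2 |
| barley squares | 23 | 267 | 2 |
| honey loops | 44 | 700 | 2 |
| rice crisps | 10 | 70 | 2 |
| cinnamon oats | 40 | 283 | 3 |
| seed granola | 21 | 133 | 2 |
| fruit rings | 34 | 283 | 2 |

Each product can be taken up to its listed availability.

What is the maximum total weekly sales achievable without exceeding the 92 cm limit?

1400

Best packing: 2×honey loops — 88 cm, 1400 total.
No other feasible combination exceeds 1400.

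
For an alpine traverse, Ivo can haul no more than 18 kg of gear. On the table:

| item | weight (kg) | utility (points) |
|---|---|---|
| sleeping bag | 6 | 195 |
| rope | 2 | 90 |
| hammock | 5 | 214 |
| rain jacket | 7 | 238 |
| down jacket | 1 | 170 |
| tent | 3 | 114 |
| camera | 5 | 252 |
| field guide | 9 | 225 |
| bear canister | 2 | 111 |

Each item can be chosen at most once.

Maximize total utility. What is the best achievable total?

951

By utility per kg: down jacket 170.00, bear canister 55.50, camera 50.40, rope 45.00 lead.
Best packing: rope + hammock + down jacket + tent + camera + bear canister — 18 kg, 951 total.
Nothing else within 18 kg beats 951.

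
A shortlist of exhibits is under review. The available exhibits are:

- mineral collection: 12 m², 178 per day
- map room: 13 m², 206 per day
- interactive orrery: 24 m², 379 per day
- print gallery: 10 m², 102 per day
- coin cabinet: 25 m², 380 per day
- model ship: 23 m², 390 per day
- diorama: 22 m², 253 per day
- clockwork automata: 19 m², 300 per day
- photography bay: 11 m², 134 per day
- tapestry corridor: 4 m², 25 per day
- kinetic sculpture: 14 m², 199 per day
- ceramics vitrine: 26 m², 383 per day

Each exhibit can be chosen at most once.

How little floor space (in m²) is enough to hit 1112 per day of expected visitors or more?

72

Look for the lowest-floor combination reaching 1112.
Taking mineral collection + map room + interactive orrery + model ship gives 1153 (≥ 1112) for 72 m².
No combination under 72 m² hits 1112.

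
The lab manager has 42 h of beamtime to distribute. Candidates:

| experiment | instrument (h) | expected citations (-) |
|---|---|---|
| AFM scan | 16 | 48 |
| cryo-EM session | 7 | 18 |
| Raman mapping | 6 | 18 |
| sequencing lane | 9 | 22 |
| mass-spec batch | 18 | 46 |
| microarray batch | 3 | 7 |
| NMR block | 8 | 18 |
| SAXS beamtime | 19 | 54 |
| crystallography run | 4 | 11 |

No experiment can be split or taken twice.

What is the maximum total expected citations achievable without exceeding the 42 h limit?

120

Ranking by ratio (expected citations/h): AFM scan 3.00, Raman mapping 3.00, SAXS beamtime 2.84.
AFM scan + cryo-EM session + SAXS beamtime uses 42 of the 42 h and totals 120.
An exhaustive check of the 512 subsets confirms 120.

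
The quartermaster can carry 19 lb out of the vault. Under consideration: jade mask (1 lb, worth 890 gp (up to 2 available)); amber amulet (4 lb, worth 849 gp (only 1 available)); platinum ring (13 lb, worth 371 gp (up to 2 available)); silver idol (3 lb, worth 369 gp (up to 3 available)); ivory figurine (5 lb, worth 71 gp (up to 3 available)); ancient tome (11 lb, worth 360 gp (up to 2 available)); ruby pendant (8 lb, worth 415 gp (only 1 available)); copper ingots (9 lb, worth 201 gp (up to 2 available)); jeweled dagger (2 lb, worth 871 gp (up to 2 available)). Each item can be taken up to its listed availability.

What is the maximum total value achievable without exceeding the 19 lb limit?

The ratio ordering already packs tightly: 2×jade mask + amber amulet + 3×silver idol + 2×jeweled dagger, 19 lb, 5478.
No other feasible combination exceeds 5478.

5478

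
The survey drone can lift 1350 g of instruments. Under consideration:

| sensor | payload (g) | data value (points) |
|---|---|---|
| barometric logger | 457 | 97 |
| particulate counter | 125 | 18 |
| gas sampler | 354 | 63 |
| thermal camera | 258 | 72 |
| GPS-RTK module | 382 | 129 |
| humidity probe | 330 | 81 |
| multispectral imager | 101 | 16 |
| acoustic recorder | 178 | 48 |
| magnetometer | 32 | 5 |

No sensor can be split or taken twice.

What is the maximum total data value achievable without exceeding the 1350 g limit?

355

By data value per g: GPS-RTK module 0.34, thermal camera 0.28, acoustic recorder 0.27 lead.
Filling by ratio: thermal camera + GPS-RTK module + humidity probe + multispectral imager + acoustic recorder + magnetometer for 351, with 69 g left unused.
Replace thermal camera and multispectral imager and magnetometer with barometric logger: the trade gains 4 net, giving 355 at 1347 g.
Next best is particulate counter + thermal camera + GPS-RTK module + humidity probe + acoustic recorder + magnetometer at 353 (1305 g) — short by 2.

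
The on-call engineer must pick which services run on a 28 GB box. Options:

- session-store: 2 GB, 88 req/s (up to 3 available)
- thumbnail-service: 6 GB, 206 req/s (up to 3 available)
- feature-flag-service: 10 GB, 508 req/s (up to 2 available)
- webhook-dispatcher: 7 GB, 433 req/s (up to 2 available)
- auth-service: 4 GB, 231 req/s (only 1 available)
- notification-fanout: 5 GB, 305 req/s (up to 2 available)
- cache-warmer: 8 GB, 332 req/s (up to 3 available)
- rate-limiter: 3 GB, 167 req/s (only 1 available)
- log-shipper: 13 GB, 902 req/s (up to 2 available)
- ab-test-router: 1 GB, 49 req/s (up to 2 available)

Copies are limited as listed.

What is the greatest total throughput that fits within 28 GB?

By throughput per GB: log-shipper 69.38, webhook-dispatcher 61.86, notification-fanout 61.00 lead.
Best packing: 2×log-shipper + 2×ab-test-router — 28 GB, 1902 total.

1902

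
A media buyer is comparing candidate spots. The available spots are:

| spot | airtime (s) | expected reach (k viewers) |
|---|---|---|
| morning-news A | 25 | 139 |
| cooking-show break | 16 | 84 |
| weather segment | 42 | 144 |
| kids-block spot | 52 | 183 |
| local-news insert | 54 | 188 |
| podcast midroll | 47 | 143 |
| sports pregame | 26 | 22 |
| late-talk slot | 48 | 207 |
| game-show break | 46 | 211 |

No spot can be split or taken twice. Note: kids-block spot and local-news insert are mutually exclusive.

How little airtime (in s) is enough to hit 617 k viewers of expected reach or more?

Minimise s subject to total expected reach ≥ 617.
morning-news A + cooking-show break + late-talk slot + game-show break: 641 expected reach at 135 s.
Any bundle with less than 135 s falls short of 617.

135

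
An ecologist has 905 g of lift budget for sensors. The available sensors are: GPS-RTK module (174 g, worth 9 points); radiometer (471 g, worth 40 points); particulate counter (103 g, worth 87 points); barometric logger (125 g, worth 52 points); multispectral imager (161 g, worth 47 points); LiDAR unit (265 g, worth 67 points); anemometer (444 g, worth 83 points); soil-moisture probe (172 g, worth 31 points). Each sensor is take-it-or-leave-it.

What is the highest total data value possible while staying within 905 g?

Best packing: particulate counter + barometric logger + multispectral imager + LiDAR unit + soil-moisture probe — 826 g, 284 total.

284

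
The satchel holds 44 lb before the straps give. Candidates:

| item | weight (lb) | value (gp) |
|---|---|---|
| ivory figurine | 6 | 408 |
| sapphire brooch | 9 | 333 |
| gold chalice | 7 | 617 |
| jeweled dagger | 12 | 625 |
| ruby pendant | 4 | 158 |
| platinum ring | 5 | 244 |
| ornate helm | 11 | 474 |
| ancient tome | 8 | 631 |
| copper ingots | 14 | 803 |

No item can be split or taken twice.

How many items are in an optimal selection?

6

Optimal total is 2861.
For example ivory figurine + gold chalice + ruby pendant + platinum ring + ancient tome + copper ingots achieves it, using 44 lb.
Every optimal selection uses 6 items.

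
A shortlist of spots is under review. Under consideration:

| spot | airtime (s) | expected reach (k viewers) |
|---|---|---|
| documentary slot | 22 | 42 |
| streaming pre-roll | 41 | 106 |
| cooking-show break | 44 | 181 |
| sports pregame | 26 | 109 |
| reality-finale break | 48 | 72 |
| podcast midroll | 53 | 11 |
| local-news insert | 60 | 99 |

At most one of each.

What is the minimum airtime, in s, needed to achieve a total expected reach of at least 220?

66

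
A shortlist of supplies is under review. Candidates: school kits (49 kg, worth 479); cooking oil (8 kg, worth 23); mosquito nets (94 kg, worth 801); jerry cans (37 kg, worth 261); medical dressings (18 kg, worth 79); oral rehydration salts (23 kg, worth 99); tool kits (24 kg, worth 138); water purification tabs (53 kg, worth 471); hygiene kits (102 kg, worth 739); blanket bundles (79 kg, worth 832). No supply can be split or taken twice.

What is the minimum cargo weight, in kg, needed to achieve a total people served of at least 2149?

Look for the lowest-cargo combination reaching 2149.
school kits + mosquito nets + medical dressings + blanket bundles: 2191 people served at 240 kg.
Any bundle with less than 240 kg falls short of 2149.

240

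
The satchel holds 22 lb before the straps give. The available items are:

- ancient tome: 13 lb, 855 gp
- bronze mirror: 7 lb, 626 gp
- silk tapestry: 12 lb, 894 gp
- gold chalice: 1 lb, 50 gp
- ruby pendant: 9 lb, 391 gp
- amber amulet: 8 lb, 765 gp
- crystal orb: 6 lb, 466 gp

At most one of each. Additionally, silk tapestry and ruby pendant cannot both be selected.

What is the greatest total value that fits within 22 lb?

1907

Bronze mirror + gold chalice + amber amulet + crystal orb uses 22 of the 22 lb and totals 1907.
The closest alternative, bronze mirror + amber amulet + crystal orb, reaches only 1857.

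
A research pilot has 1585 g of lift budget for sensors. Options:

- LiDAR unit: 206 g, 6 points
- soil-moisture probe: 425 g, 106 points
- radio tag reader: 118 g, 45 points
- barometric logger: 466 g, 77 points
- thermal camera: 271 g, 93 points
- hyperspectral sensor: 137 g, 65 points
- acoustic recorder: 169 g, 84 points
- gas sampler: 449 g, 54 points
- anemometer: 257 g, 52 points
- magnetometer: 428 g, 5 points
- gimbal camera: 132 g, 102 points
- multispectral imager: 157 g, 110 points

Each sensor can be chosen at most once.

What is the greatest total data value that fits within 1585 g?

612

Taking the top-ratio sensors first gives soil-moisture probe + radio tag reader + thermal camera + hyperspectral sensor + acoustic recorder + gimbal camera + multispectral imager for 605 (1409 g).
Replace radio tag reader with anemometer: the trade gains 7 net, giving 612 at 1548 g.
Runner-up soil-moisture probe + radio tag reader + thermal camera + hyperspectral sensor + acoustic recorder + gimbal camera + multispectral imager tops out at 605.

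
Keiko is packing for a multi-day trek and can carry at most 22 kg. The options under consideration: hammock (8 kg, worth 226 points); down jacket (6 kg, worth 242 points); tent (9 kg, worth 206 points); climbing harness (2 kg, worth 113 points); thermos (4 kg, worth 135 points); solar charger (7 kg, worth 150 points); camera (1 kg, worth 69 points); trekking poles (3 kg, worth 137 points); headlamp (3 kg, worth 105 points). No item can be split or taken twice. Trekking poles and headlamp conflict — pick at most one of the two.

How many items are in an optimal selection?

The maximum utility within 22 kg is 809.
hammock + down jacket + thermos + camera + trekking poles hits 809 at 22 kg.
All optima have 5 items.

5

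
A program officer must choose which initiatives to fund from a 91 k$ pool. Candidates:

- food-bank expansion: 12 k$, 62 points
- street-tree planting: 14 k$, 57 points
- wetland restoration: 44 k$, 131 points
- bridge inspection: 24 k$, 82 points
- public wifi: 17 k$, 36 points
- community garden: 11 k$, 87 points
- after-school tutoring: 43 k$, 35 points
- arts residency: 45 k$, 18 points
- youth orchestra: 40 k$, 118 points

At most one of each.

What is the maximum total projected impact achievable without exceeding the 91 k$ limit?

Greedy by ratio would take food-bank expansion + street-tree planting + bridge inspection + public wifi + community garden: 78 k$ used, total 324.
Replace street-tree planting and public wifi with wetland restoration: the trade gains 38 net, giving 362 at 91 k$.
Nothing else within 91 k$ beats 362.

362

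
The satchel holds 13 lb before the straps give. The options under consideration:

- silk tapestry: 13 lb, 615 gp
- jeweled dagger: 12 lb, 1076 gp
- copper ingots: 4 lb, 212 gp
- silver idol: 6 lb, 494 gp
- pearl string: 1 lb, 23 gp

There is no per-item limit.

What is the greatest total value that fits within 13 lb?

Jeweled dagger + pearl string uses 13 of the 13 lb and totals 1099.
Every other selection either busts 13 lb or fails to beat 1099.

1099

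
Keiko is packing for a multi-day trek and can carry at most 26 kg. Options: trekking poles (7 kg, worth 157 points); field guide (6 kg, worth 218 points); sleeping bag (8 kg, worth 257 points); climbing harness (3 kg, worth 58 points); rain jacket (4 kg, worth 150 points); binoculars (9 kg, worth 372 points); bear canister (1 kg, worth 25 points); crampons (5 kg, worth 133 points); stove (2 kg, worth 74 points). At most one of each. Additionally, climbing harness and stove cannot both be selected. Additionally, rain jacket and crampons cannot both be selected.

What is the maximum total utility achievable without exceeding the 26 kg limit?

946

Field guide + sleeping bag + binoculars + bear canister + stove uses 26 of the 26 kg and totals 946.
An exhaustive check of the 512 subsets confirms 946.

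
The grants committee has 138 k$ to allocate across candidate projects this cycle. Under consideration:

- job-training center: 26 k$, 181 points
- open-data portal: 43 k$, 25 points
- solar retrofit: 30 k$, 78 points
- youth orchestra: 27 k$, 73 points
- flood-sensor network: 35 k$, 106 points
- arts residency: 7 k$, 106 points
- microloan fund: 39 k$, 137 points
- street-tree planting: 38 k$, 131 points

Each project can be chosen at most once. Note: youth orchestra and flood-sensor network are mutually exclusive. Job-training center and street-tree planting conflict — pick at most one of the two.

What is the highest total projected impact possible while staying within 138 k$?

Ranking by ratio (projected impact/k$): arts residency 15.14, job-training center 6.96, microloan fund 3.51, street-tree planting 3.45.
Job-training center + solar retrofit + flood-sensor network + arts residency + microloan fund uses 137 of the 138 k$ and totals 608.

608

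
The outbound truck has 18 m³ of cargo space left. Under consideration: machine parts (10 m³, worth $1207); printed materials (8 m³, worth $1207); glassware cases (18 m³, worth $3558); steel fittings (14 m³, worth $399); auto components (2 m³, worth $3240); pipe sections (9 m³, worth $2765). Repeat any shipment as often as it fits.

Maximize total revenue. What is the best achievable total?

Density check — auto components 1620.00, pipe sections 307.22, glassware cases 197.67 are the best per m³.
9×auto components uses 18 of the 18 m³ and totals 29160.

29160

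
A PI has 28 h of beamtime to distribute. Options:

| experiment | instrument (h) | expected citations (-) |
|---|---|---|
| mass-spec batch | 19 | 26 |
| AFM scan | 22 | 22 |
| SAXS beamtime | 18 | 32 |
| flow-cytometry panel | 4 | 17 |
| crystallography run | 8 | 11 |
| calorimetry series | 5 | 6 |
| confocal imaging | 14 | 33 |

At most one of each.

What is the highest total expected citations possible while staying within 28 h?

61

Flow-cytometry panel + crystallography run + confocal imaging uses 26 of the 28 h and totals 61.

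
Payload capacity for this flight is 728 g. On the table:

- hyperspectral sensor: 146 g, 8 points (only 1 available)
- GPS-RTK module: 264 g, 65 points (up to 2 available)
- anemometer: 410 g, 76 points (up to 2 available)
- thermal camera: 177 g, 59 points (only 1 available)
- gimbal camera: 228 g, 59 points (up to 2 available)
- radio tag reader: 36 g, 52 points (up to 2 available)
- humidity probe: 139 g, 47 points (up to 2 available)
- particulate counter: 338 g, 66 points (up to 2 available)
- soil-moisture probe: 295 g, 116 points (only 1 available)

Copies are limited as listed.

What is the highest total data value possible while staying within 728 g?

326

A density-first pass picks 2×radio tag reader + 2×humidity probe + soil-moisture probe — 314 at 645 g.
The 139 g tied up in humidity probe is better spent on thermal camera — total rises to 326 (683 g).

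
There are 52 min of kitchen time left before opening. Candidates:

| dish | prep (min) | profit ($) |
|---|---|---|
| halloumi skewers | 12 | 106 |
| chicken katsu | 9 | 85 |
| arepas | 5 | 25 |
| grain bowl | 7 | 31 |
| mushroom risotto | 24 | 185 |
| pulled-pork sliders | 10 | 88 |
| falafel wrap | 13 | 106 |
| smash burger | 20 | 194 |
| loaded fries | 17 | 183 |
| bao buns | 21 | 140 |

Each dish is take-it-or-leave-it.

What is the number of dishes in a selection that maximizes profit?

Best achievable profit is 490.
arepas + pulled-pork sliders + smash burger + loaded fries hits 490 at 52 min.
All optima have 4 dishes.

4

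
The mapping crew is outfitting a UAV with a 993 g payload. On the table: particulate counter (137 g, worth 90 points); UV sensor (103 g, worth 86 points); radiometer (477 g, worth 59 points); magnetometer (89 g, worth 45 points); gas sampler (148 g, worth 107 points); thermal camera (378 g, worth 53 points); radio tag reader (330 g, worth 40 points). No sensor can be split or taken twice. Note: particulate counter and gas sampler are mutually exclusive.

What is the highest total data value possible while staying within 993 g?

297

Best packing: UV sensor + radiometer + magnetometer + gas sampler — 817 g, 297 total.
Nothing else feasible within 993 g beats 297.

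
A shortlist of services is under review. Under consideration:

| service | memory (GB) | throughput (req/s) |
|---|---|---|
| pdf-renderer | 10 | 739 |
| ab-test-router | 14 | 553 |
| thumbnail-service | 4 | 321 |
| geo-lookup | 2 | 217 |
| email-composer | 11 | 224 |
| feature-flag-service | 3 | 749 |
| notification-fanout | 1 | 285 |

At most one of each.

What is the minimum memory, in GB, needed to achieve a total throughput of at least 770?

Minimise GB subject to total throughput ≥ 770.
feature-flag-service + notification-fanout: 1034 throughput at 4 GB.
No combination under 4 GB hits 770.

4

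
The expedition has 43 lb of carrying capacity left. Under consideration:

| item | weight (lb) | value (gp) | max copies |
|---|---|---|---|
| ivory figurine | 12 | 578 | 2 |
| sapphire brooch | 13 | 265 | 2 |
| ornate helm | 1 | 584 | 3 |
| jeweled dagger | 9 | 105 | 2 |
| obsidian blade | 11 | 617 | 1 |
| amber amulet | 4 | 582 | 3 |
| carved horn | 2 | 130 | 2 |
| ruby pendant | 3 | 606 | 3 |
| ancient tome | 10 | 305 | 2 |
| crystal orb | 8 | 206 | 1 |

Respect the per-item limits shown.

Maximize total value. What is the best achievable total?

6193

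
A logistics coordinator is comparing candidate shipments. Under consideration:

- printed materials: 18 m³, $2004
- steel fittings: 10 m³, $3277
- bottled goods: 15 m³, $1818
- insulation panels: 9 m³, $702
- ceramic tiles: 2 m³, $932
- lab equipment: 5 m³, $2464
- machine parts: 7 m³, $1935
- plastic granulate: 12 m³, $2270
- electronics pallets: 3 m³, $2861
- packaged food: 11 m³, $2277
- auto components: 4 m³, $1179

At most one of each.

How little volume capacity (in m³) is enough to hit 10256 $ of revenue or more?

Need the lightest bundle worth ≥ 10256.
steel fittings + ceramic tiles + lab equipment + electronics pallets + auto components reaches 10713 using 24 m³.
Below 24 m³ the best achievable stays under 10256.

24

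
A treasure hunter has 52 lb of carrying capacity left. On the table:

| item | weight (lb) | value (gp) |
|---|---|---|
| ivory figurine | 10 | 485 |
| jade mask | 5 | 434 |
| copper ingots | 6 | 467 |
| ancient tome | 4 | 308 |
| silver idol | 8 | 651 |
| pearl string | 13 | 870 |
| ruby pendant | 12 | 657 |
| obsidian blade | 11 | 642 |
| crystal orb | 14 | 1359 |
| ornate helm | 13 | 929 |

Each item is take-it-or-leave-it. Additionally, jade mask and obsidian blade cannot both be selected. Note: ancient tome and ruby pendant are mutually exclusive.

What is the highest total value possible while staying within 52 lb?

By value per lb: crystal orb 97.07, jade mask 86.80, silver idol 81.38, copper ingots 77.83 lead.
Best packing: jade mask + copper ingots + ancient tome + silver idol + crystal orb + ornate helm — 50 lb, 4148 total.
Runner-up ancient tome + silver idol + pearl string + crystal orb + ornate helm tops out at 4117.

4148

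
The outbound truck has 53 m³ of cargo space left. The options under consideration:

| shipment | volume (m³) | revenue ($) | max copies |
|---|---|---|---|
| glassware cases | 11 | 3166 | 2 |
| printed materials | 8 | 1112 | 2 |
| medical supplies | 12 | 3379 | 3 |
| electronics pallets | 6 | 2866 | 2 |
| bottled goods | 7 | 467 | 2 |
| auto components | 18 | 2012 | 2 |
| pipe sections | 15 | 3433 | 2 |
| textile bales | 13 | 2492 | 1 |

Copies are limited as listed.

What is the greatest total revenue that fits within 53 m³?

16169

Taking the top-ratio shipments first gives 2×glassware cases + medical supplies + 2×electronics pallets + bottled goods for 15910 (53 m³).
Dropping glassware cases and electronics pallets and bottled goods frees 24 m³; slotting in 2×medical supplies (24 m³) lifts the total to 16169 at 53 m³.
Every other selection either busts 53 m³ or exceeds an availability limit or fails to beat 16169.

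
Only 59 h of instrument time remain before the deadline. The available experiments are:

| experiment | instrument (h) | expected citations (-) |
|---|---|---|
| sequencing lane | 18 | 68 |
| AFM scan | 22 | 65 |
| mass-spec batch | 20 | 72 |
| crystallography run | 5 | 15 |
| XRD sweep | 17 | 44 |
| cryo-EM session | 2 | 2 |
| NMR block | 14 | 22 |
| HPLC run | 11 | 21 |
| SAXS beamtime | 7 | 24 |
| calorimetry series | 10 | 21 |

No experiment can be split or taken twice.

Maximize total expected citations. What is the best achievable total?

187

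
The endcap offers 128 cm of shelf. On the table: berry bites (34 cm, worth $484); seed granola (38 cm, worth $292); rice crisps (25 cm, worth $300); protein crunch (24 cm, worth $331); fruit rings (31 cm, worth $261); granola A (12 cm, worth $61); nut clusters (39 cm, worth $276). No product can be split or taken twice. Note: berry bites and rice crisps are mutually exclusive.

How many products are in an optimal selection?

The maximum weekly sales within 128 cm is 1368.
berry bites + seed granola + protein crunch + fruit rings hits 1368 at 127 cm.
Any selection reaching 1368 contains exactly 4 products.

4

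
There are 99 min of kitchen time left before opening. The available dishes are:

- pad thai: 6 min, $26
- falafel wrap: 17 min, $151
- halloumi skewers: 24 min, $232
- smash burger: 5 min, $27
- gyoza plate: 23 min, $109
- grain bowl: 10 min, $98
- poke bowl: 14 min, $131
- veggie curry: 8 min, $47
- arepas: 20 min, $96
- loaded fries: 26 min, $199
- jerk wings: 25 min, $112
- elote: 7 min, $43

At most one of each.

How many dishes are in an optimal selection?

6

The maximum profit within 99 min is 858.
falafel wrap + halloumi skewers + grain bowl + poke bowl + veggie curry + loaded fries hits 858 at 99 min.
Every optimal selection uses 6 dishes.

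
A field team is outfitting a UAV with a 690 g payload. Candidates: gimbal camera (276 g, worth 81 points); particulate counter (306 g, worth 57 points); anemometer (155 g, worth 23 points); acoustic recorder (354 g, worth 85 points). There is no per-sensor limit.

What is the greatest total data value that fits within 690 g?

166

The ratio heuristic lands on 2×gimbal camera (162) but leaves 138 g idle.
Replace gimbal camera with acoustic recorder: the trade gains 4 net, giving 166 at 630 g.
The spare 60 g is too small for any remaining sensor, and no exchange beats 166.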